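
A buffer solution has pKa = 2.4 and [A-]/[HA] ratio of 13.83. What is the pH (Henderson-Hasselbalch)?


pH = pKa + log10([A-]/[HA])
pH = 2.4 + log10(13.83)
pH = 3.5408

3.5408


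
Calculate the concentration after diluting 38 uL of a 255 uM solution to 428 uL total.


C2 = C1 * V1 / V2
C2 = 255 * 38 / 428
C2 = 22.6402 uM

22.6402 uM


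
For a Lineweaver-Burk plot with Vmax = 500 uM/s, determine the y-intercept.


y-intercept = 1/Vmax
= 1/500
= 0.002 s/uM

0.002 s/uM


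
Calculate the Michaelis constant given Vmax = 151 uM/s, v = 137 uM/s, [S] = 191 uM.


Km = [S] * (Vmax - v) / v
Km = 191 * (151 - 137) / 137
Km = 19.5182 uM

19.5182 uM


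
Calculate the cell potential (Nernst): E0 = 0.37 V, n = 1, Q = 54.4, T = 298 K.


E = E0 - (RT/nF) * ln(Q)
E = 0.37 - (8.314 * 298 / (1 * 96485)) * ln(54.4)
E = 0.2674 V

0.2674 V


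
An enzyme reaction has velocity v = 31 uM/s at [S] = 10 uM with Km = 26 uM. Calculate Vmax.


Vmax = v * (Km + [S]) / [S]
Vmax = 31 * (26 + 10) / 10
Vmax = 111.6 uM/s

111.6 uM/s


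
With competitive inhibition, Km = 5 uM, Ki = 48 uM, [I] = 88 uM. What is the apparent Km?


Km_app = Km * (1 + [I]/Ki)
Km_app = 5 * (1 + 88/48)
Km_app = 14.1667 uM

14.1667 uM


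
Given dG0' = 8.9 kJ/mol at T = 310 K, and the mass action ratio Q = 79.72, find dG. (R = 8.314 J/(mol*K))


dG = dG0' + RT * ln(Q) / 1000
dG = 8.9 + 8.314 * 310 * ln(79.72) / 1000
dG = 20.1849 kJ/mol

20.1849 kJ/mol


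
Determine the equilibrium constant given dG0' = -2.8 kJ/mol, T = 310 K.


Keq = exp(-dG0 * 1000 / (R * T))
Keq = exp(-(-2.8) * 1000 / (8.314 * 310))
Keq = 2.9636

2.9636


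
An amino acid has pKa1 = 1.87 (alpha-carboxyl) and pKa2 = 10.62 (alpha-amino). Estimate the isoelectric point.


pI = (pKa1 + pKa2) / 2
pI = (1.87 + 10.62) / 2
pI = 6.245

6.245


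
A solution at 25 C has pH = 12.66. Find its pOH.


pOH = 14 - pH
pOH = 14 - 12.66
pOH = 1.34

1.34


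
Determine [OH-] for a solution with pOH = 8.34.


[OH-] = 10^(-pOH)
[OH-] = 10^(-8.34)
[OH-] = 4.571e-09 M

4.571e-09 M


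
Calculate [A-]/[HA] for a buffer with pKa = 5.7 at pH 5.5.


[A-]/[HA] = 10^(pH - pKa)
= 10^(5.5 - 5.7)
= 0.631

0.631


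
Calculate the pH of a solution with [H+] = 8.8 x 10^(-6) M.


pH = -log10([H+])
pH = -log10(8.8 x 10^(-6))
pH = 5.0555

5.0555


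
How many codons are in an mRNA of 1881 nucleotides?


codons = nucleotides / 3
codons = 1881 / 3 = 627

627


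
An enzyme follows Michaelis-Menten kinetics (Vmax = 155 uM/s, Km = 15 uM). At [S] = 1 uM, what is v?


v = Vmax * [S] / (Km + [S])
v = 155 * 1 / (15 + 1)
v = 9.6875 uM/s

9.6875 uM/s


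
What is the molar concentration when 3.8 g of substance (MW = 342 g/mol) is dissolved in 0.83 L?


C = (mass / MW) / volume
C = (3.8 / 342) / 0.83
C = 0.0134 M

0.0134 M


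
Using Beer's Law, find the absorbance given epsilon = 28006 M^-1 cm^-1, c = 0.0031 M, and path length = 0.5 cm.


A = epsilon * c * l
A = 28006 * 0.0031 * 0.5
A = 43.4093

43.4093


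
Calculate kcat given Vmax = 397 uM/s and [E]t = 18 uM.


kcat = Vmax / [E]t
kcat = 397 / 18
kcat = 22.0556 s^-1

22.0556 s^-1


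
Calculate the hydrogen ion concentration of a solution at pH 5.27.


[H+] = 10^(-pH)
[H+] = 10^(-5.27)
[H+] = 5.370e-06 M

5.370e-06 M


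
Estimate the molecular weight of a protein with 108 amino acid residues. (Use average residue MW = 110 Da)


MW = n_residues * 110 Da
MW = 108 * 110
MW = 11880 Da

11880 Da


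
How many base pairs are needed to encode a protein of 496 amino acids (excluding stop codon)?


Each amino acid = 1 codon = 3 bp
bp = 496 * 3 = 1488 bp

1488 bp


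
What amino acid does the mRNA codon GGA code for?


Standard genetic code lookup.
Codon GGA -> Gly

Gly


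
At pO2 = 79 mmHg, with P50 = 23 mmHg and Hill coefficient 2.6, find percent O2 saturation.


Y = pO2^n / (P50^n + pO2^n)
Y = 79^2.6 / (23^2.6 + 79^2.6)
Y = 96.11%

96.11%


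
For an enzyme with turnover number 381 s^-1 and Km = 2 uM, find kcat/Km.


Catalytic efficiency = kcat / Km
= 381 / 2
= 190.5 uM^-1*s^-1

190.5 uM^-1*s^-1


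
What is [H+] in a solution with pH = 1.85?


[H+] = 10^(-pH)
[H+] = 10^(-1.85)
[H+] = 0.0141 M

0.0141 M


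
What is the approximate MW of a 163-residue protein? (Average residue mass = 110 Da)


MW = n_residues * 110 Da
MW = 163 * 110
MW = 17930 Da

17930 Da


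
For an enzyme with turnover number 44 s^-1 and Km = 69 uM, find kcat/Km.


Catalytic efficiency = kcat / Km
= 44 / 69
= 0.6377 uM^-1*s^-1

0.6377 uM^-1*s^-1


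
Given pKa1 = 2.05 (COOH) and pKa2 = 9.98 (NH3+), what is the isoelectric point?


pI = (pKa1 + pKa2) / 2
pI = (2.05 + 9.98) / 2
pI = 6.015

6.015


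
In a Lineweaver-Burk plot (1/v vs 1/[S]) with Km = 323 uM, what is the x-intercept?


x-intercept = -1/Km
= -1/323
= -0.0031 1/uM

-0.0031 1/uM


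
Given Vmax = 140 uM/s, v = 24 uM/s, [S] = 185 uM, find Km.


Km = [S] * (Vmax - v) / v
Km = 185 * (140 - 24) / 24
Km = 894.1667 uM

894.1667 uM


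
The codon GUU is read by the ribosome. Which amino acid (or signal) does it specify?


Standard genetic code lookup.
Codon GUU -> Val

Val


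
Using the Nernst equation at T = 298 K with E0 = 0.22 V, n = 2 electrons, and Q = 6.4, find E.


E = E0 - (RT/nF) * ln(Q)
E = 0.22 - (8.314 * 298 / (2 * 96485)) * ln(6.4)
E = 0.1962 V

0.1962 V


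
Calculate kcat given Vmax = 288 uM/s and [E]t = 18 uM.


kcat = Vmax / [E]t
kcat = 288 / 18
kcat = 16.0 s^-1

16.0 s^-1


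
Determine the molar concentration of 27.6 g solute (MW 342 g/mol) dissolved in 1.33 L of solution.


C = (mass / MW) / volume
C = (27.6 / 342) / 1.33
C = 0.0607 M

0.0607 M


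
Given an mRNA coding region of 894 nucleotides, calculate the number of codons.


codons = nucleotides / 3
codons = 894 / 3 = 298

298


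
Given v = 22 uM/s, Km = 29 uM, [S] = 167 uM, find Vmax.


Vmax = v * (Km + [S]) / [S]
Vmax = 22 * (29 + 167) / 167
Vmax = 25.8204 uM/s

25.8204 uM/s


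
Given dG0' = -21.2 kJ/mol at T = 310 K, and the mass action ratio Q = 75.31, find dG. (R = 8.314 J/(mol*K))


dG = dG0' + RT * ln(Q) / 1000
dG = -21.2 + 8.314 * 310 * ln(75.31) / 1000
dG = -10.0617 kJ/mol

-10.0617 kJ/mol


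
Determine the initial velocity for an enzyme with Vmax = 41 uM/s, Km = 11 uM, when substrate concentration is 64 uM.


v = Vmax * [S] / (Km + [S])
v = 41 * 64 / (11 + 64)
v = 34.9867 uM/s

34.9867 uM/s


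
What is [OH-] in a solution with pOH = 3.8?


[OH-] = 10^(-pOH)
[OH-] = 10^(-3.8)
[OH-] = 1.585e-04 M

1.585e-04 M


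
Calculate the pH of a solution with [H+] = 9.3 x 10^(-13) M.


pH = -log10([H+])
pH = -log10(9.3 x 10^(-13))
pH = 12.0315

12.0315


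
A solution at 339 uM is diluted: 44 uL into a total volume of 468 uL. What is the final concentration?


C2 = C1 * V1 / V2
C2 = 339 * 44 / 468
C2 = 31.8718 uM

31.8718 uM


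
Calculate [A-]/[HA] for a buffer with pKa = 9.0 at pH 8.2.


[A-]/[HA] = 10^(pH - pKa)
= 10^(8.2 - 9.0)
= 0.1585

0.1585


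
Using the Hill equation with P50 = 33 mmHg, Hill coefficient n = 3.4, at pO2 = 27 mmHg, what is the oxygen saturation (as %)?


Y = pO2^n / (P50^n + pO2^n)
Y = 27^3.4 / (33^3.4 + 27^3.4)
Y = 33.58%

33.58%


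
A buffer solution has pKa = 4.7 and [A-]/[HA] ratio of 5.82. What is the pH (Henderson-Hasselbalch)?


pH = pKa + log10([A-]/[HA])
pH = 4.7 + log10(5.82)
pH = 5.4649

5.4649


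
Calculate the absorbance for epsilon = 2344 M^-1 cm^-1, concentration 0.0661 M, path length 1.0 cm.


A = epsilon * c * l
A = 2344 * 0.0661 * 1.0
A = 154.9384

154.9384


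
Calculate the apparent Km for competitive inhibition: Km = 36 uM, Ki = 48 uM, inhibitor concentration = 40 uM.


Km_app = Km * (1 + [I]/Ki)
Km_app = 36 * (1 + 40/48)
Km_app = 66.0 uM

66.0 uM


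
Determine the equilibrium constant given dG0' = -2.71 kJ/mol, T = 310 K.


Keq = exp(-dG0 * 1000 / (R * T))
Keq = exp(-(-2.71) * 1000 / (8.314 * 310))
Keq = 2.8619

2.8619


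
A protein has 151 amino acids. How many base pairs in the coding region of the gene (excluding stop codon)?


Each amino acid = 1 codon = 3 bp
bp = 151 * 3 = 453 bp

453 bp


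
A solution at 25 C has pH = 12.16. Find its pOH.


pOH = 14 - pH
pOH = 14 - 12.16
pOH = 1.84

1.84


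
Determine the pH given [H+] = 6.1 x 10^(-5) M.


pH = -log10([H+])
pH = -log10(6.1 x 10^(-5))
pH = 4.2147

4.2147


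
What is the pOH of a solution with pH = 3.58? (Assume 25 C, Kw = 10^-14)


pOH = 14 - pH
pOH = 14 - 3.58
pOH = 10.42

10.42


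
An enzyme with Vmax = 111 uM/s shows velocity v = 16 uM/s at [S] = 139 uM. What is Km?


Km = [S] * (Vmax - v) / v
Km = 139 * (111 - 16) / 16
Km = 825.3125 uM

825.3125 uM


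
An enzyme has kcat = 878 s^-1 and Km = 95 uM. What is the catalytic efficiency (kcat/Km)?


Catalytic efficiency = kcat / Km
= 878 / 95
= 9.2421 uM^-1*s^-1

9.2421 uM^-1*s^-1


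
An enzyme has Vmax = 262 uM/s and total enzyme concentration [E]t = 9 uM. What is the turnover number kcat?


kcat = Vmax / [E]t
kcat = 262 / 9
kcat = 29.1111 s^-1

29.1111 s^-1


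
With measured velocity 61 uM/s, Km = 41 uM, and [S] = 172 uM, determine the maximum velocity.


Vmax = v * (Km + [S]) / [S]
Vmax = 61 * (41 + 172) / 172
Vmax = 75.5407 uM/s

75.5407 uM/s


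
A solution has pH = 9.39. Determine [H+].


[H+] = 10^(-pH)
[H+] = 10^(-9.39)
[H+] = 4.074e-10 M

4.074e-10 M


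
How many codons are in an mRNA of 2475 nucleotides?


codons = nucleotides / 3
codons = 2475 / 3 = 825

825


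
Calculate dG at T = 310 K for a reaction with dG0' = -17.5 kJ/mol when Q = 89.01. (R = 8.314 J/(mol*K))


dG = dG0' + RT * ln(Q) / 1000
dG = -17.5 + 8.314 * 310 * ln(89.01) / 1000
dG = -5.931 kJ/mol

-5.931 kJ/mol


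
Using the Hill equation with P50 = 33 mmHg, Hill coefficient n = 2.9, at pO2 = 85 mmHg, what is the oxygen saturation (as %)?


Y = pO2^n / (P50^n + pO2^n)
Y = 85^2.9 / (33^2.9 + 85^2.9)
Y = 93.96%

93.96%


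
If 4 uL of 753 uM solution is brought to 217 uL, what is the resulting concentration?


C2 = C1 * V1 / V2
C2 = 753 * 4 / 217
C2 = 13.8802 uM

13.8802 uM


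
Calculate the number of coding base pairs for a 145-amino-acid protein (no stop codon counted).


Each amino acid = 1 codon = 3 bp
bp = 145 * 3 = 435 bp

435 bp


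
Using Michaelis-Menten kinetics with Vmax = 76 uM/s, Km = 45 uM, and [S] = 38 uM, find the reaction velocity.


v = Vmax * [S] / (Km + [S])
v = 76 * 38 / (45 + 38)
v = 34.7952 uM/s

34.7952 uM/s


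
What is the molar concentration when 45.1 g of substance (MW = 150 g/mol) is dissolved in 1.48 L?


C = (mass / MW) / volume
C = (45.1 / 150) / 1.48
C = 0.2032 M

0.2032 M


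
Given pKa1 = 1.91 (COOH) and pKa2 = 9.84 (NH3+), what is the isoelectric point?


pI = (pKa1 + pKa2) / 2
pI = (1.91 + 9.84) / 2
pI = 5.875

5.875


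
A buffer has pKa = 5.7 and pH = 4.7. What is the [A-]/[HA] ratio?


[A-]/[HA] = 10^(pH - pKa)
= 10^(4.7 - 5.7)
= 0.1

0.1


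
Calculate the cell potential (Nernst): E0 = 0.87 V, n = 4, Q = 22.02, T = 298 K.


E = E0 - (RT/nF) * ln(Q)
E = 0.87 - (8.314 * 298 / (4 * 96485)) * ln(22.02)
E = 0.8502 V

0.8502 V


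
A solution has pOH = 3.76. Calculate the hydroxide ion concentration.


[OH-] = 10^(-pOH)
[OH-] = 10^(-3.76)
[OH-] = 1.738e-04 M

1.738e-04 M


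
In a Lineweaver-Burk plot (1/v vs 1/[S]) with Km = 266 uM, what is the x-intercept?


x-intercept = -1/Km
= -1/266
= -0.0038 1/uM

-0.0038 1/uM


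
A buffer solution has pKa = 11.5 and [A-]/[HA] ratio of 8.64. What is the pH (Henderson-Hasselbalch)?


pH = pKa + log10([A-]/[HA])
pH = 11.5 + log10(8.64)
pH = 12.4365

12.4365


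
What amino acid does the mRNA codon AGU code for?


Standard genetic code lookup.
Codon AGU -> Ser

Ser


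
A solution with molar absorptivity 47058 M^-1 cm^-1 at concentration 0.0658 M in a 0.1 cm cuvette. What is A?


A = epsilon * c * l
A = 47058 * 0.0658 * 0.1
A = 309.6416

309.6416


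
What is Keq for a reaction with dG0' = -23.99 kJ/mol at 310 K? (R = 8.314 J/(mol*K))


Keq = exp(-dG0 * 1000 / (R * T))
Keq = exp(-(-23.99) * 1000 / (8.314 * 310))
Keq = 11026.3846

11026.3846


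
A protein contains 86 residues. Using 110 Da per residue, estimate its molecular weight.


MW = n_residues * 110 Da
MW = 86 * 110
MW = 9460 Da

9460 Da


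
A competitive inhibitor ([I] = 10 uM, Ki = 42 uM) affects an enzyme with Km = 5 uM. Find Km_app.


Km_app = Km * (1 + [I]/Ki)
Km_app = 5 * (1 + 10/42)
Km_app = 6.1905 uM

6.1905 uM


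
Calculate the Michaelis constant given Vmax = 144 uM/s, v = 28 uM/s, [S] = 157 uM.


Km = [S] * (Vmax - v) / v
Km = 157 * (144 - 28) / 28
Km = 650.4286 uM

650.4286 uM


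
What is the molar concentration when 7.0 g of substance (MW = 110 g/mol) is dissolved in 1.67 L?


C = (mass / MW) / volume
C = (7.0 / 110) / 1.67
C = 0.0381 M

0.0381 M


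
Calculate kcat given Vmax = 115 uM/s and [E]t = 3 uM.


kcat = Vmax / [E]t
kcat = 115 / 3
kcat = 38.3333 s^-1

38.3333 s^-1


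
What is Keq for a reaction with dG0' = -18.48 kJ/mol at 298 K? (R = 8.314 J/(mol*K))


Keq = exp(-dG0 * 1000 / (R * T))
Keq = exp(-(-18.48) * 1000 / (8.314 * 298))
Keq = 1735.265

1735.265


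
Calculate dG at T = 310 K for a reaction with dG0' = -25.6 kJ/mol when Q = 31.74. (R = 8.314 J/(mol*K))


dG = dG0' + RT * ln(Q) / 1000
dG = -25.6 + 8.314 * 310 * ln(31.74) / 1000
dG = -16.6886 kJ/mol

-16.6886 kJ/mol


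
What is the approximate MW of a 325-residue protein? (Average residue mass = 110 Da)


MW = n_residues * 110 Da
MW = 325 * 110
MW = 35750 Da

35750 Da


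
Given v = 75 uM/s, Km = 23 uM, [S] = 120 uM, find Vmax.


Vmax = v * (Km + [S]) / [S]
Vmax = 75 * (23 + 120) / 120
Vmax = 89.375 uM/s

89.375 uM/s


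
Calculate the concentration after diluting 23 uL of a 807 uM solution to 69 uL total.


C2 = C1 * V1 / V2
C2 = 807 * 23 / 69
C2 = 269.0 uM

269.0 uM


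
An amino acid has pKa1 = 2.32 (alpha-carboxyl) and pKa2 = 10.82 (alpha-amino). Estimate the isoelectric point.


pI = (pKa1 + pKa2) / 2
pI = (2.32 + 10.82) / 2
pI = 6.57

6.57


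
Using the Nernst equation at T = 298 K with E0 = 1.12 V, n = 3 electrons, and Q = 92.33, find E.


E = E0 - (RT/nF) * ln(Q)
E = 1.12 - (8.314 * 298 / (3 * 96485)) * ln(92.33)
E = 1.0813 V

1.0813 V


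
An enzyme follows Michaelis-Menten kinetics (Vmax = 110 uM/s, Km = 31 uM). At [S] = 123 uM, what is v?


v = Vmax * [S] / (Km + [S])
v = 110 * 123 / (31 + 123)
v = 87.8571 uM/s

87.8571 uM/s


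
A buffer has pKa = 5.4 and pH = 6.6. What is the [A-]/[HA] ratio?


[A-]/[HA] = 10^(pH - pKa)
= 10^(6.6 - 5.4)
= 15.8489

15.8489


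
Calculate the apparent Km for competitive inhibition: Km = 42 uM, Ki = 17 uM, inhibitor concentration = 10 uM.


Km_app = Km * (1 + [I]/Ki)
Km_app = 42 * (1 + 10/17)
Km_app = 66.7059 uM

66.7059 uM


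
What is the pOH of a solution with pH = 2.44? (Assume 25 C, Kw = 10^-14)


pOH = 14 - pH
pOH = 14 - 2.44
pOH = 11.56

11.56


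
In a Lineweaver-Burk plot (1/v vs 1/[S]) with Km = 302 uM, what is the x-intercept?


x-intercept = -1/Km
= -1/302
= -0.0033 1/uM

-0.0033 1/uM


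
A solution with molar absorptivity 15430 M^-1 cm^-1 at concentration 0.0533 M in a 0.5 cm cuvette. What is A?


A = epsilon * c * l
A = 15430 * 0.0533 * 0.5
A = 411.2095

411.2095


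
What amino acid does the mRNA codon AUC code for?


Standard genetic code lookup.
Codon AUC -> Ile

Ile


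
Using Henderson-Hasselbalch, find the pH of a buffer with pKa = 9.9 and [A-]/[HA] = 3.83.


pH = pKa + log10([A-]/[HA])
pH = 9.9 + log10(3.83)
pH = 10.4832

10.4832


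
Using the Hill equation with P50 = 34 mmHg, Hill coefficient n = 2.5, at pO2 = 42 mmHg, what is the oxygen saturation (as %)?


Y = pO2^n / (P50^n + pO2^n)
Y = 42^2.5 / (34^2.5 + 42^2.5)
Y = 62.91%

62.91%


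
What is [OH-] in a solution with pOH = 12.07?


[OH-] = 10^(-pOH)
[OH-] = 10^(-12.07)
[OH-] = 8.511e-13 M

8.511e-13 M


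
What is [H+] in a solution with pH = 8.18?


[H+] = 10^(-pH)
[H+] = 10^(-8.18)
[H+] = 6.607e-09 M

6.607e-09 M


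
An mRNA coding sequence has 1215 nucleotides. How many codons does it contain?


codons = nucleotides / 3
codons = 1215 / 3 = 405

405


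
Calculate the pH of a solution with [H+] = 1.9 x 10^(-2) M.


pH = -log10([H+])
pH = -log10(1.9 x 10^(-2))
pH = 1.7212

1.7212


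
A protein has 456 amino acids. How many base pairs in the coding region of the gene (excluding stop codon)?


Each amino acid = 1 codon = 3 bp
bp = 456 * 3 = 1368 bp

1368 bp


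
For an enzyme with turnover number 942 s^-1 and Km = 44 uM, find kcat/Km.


Catalytic efficiency = kcat / Km
= 942 / 44
= 21.4091 uM^-1*s^-1

21.4091 uM^-1*s^-1


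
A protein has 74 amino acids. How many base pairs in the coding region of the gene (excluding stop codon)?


Each amino acid = 1 codon = 3 bp
bp = 74 * 3 = 222 bp

222 bp


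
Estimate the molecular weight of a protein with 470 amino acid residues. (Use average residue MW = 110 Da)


MW = n_residues * 110 Da
MW = 470 * 110
MW = 51700 Da

51700 Da


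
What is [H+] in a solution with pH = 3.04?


[H+] = 10^(-pH)
[H+] = 10^(-3.04)
[H+] = 9.120e-04 M

9.120e-04 M


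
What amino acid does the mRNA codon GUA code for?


Standard genetic code lookup.
Codon GUA -> Val

Val


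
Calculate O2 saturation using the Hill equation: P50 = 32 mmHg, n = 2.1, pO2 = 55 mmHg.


Y = pO2^n / (P50^n + pO2^n)
Y = 55^2.1 / (32^2.1 + 55^2.1)
Y = 75.72%

75.72%


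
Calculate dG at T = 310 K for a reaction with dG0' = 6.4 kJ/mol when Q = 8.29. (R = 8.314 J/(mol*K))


dG = dG0' + RT * ln(Q) / 1000
dG = 6.4 + 8.314 * 310 * ln(8.29) / 1000
dG = 11.8512 kJ/mol

11.8512 kJ/mol


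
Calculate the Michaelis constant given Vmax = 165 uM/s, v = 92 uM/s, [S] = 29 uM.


Km = [S] * (Vmax - v) / v
Km = 29 * (165 - 92) / 92
Km = 23.0109 uM

23.0109 uM


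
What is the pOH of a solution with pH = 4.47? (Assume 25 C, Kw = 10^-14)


pOH = 14 - pH
pOH = 14 - 4.47
pOH = 9.53

9.53


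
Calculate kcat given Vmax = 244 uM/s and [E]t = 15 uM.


kcat = Vmax / [E]t
kcat = 244 / 15
kcat = 16.2667 s^-1

16.2667 s^-1


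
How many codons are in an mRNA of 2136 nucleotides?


codons = nucleotides / 3
codons = 2136 / 3 = 712

712


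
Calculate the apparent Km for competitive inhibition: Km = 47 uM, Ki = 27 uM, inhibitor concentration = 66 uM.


Km_app = Km * (1 + [I]/Ki)
Km_app = 47 * (1 + 66/27)
Km_app = 161.8889 uM

161.8889 uM


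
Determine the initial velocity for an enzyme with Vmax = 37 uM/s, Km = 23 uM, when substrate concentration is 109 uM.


v = Vmax * [S] / (Km + [S])
v = 37 * 109 / (23 + 109)
v = 30.553 uM/s

30.553 uM/s


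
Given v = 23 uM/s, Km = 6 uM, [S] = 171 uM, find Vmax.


Vmax = v * (Km + [S]) / [S]
Vmax = 23 * (6 + 171) / 171
Vmax = 23.807 uM/s

23.807 uM/s


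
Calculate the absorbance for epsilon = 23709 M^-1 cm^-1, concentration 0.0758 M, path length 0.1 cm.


A = epsilon * c * l
A = 23709 * 0.0758 * 0.1
A = 179.7142

179.7142


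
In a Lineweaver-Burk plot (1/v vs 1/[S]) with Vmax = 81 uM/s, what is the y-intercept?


y-intercept = 1/Vmax
= 1/81
= 0.0123 s/uM

0.0123 s/uM


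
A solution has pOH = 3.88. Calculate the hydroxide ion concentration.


[OH-] = 10^(-pOH)
[OH-] = 10^(-3.88)
[OH-] = 1.318e-04 M

1.318e-04 M


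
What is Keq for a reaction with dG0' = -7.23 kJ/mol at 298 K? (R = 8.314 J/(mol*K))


Keq = exp(-dG0 * 1000 / (R * T))
Keq = exp(-(-7.23) * 1000 / (8.314 * 298))
Keq = 18.5076

18.5076


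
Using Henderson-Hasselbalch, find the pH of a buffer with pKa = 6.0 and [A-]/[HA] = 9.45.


pH = pKa + log10([A-]/[HA])
pH = 6.0 + log10(9.45)
pH = 6.9754

6.9754


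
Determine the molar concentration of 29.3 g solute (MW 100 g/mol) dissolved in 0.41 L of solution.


C = (mass / MW) / volume
C = (29.3 / 100) / 0.41
C = 0.7146 M

0.7146 M


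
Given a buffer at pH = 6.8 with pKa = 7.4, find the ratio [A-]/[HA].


[A-]/[HA] = 10^(pH - pKa)
= 10^(6.8 - 7.4)
= 0.2512

0.2512


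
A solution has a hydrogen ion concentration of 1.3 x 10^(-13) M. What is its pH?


pH = -log10([H+])
pH = -log10(1.3 x 10^(-13))
pH = 12.8861

12.8861


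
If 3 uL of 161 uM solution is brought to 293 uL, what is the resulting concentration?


C2 = C1 * V1 / V2
C2 = 161 * 3 / 293
C2 = 1.6485 uM

1.6485 uM


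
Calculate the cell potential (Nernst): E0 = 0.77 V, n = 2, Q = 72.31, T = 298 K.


E = E0 - (RT/nF) * ln(Q)
E = 0.77 - (8.314 * 298 / (2 * 96485)) * ln(72.31)
E = 0.715 V

0.715 V


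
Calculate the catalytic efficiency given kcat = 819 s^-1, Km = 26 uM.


Catalytic efficiency = kcat / Km
= 819 / 26
= 31.5 uM^-1*s^-1

31.5 uM^-1*s^-1


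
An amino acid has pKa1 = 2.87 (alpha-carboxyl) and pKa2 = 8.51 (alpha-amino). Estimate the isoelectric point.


pI = (pKa1 + pKa2) / 2
pI = (2.87 + 8.51) / 2
pI = 5.69

5.69


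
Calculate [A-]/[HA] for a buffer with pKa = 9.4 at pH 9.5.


[A-]/[HA] = 10^(pH - pKa)
= 10^(9.5 - 9.4)
= 1.2589

1.2589


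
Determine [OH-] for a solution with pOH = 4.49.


[OH-] = 10^(-pOH)
[OH-] = 10^(-4.49)
[OH-] = 3.236e-05 M

3.236e-05 M


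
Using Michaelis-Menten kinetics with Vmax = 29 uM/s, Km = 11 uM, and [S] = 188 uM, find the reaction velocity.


v = Vmax * [S] / (Km + [S])
v = 29 * 188 / (11 + 188)
v = 27.397 uM/s

27.397 uM/s


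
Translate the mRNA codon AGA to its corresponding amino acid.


Standard genetic code lookup.
Codon AGA -> Arg

Arg


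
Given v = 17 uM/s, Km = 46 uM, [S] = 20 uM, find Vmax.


Vmax = v * (Km + [S]) / [S]
Vmax = 17 * (46 + 20) / 20
Vmax = 56.1 uM/s

56.1 uM/s


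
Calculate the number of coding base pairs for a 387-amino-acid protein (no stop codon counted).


Each amino acid = 1 codon = 3 bp
bp = 387 * 3 = 1161 bp

1161 bp


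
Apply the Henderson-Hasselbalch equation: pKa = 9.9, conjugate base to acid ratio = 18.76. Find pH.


pH = pKa + log10([A-]/[HA])
pH = 9.9 + log10(18.76)
pH = 11.1732

11.1732


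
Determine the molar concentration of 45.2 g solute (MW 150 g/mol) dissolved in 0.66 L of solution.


C = (mass / MW) / volume
C = (45.2 / 150) / 0.66
C = 0.4566 M

0.4566 M


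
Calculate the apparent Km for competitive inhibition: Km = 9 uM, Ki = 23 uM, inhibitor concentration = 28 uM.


Km_app = Km * (1 + [I]/Ki)
Km_app = 9 * (1 + 28/23)
Km_app = 19.9565 uM

19.9565 uM


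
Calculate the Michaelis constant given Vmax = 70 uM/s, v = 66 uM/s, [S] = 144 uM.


Km = [S] * (Vmax - v) / v
Km = 144 * (70 - 66) / 66
Km = 8.7273 uM

8.7273 uM


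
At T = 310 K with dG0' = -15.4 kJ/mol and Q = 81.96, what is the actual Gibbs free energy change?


dG = dG0' + RT * ln(Q) / 1000
dG = -15.4 + 8.314 * 310 * ln(81.96) / 1000
dG = -4.0436 kJ/mol

-4.0436 kJ/mol


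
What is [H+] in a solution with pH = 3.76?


[H+] = 10^(-pH)
[H+] = 10^(-3.76)
[H+] = 1.738e-04 M

1.738e-04 M


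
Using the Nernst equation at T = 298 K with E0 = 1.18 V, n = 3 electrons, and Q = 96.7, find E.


E = E0 - (RT/nF) * ln(Q)
E = 1.18 - (8.314 * 298 / (3 * 96485)) * ln(96.7)
E = 1.1409 V

1.1409 V


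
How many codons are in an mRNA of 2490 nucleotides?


codons = nucleotides / 3
codons = 2490 / 3 = 830

830


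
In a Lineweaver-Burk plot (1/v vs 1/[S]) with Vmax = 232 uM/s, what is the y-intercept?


y-intercept = 1/Vmax
= 1/232
= 0.0043 s/uM

0.0043 s/uM


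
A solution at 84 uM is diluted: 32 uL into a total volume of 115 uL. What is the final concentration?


C2 = C1 * V1 / V2
C2 = 84 * 32 / 115
C2 = 23.3739 uM

23.3739 uM


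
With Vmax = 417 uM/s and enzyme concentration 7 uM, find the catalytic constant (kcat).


kcat = Vmax / [E]t
kcat = 417 / 7
kcat = 59.5714 s^-1

59.5714 s^-1


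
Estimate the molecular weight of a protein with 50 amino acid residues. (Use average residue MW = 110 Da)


MW = n_residues * 110 Da
MW = 50 * 110
MW = 5500 Da

5500 Da


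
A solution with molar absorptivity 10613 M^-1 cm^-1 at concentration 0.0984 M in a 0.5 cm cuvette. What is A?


A = epsilon * c * l
A = 10613 * 0.0984 * 0.5
A = 522.1596

522.1596


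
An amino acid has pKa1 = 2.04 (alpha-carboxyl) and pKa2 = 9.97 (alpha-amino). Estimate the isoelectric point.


pI = (pKa1 + pKa2) / 2
pI = (2.04 + 9.97) / 2
pI = 6.005

6.005


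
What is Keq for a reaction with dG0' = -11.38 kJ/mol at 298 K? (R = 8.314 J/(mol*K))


Keq = exp(-dG0 * 1000 / (R * T))
Keq = exp(-(-11.38) * 1000 / (8.314 * 298))
Keq = 98.8108

98.8108


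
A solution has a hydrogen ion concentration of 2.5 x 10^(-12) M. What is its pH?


pH = -log10([H+])
pH = -log10(2.5 x 10^(-12))
pH = 11.6021

11.6021


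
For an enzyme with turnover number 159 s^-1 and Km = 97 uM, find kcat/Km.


Catalytic efficiency = kcat / Km
= 159 / 97
= 1.6392 uM^-1*s^-1

1.6392 uM^-1*s^-1


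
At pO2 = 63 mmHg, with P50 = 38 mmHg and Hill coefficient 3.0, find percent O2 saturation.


Y = pO2^n / (P50^n + pO2^n)
Y = 63^3.0 / (38^3.0 + 63^3.0)
Y = 82.0%

82.0%


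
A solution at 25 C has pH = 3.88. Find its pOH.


pOH = 14 - pH
pOH = 14 - 3.88
pOH = 10.12

10.12


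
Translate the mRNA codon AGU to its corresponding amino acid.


Standard genetic code lookup.
Codon AGU -> Ser

Ser


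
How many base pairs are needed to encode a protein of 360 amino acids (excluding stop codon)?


Each amino acid = 1 codon = 3 bp
bp = 360 * 3 = 1080 bp

1080 bp


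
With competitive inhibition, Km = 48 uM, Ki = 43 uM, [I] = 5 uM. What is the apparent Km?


Km_app = Km * (1 + [I]/Ki)
Km_app = 48 * (1 + 5/43)
Km_app = 53.5814 uM

53.5814 uM


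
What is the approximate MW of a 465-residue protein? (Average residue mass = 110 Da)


MW = n_residues * 110 Da
MW = 465 * 110
MW = 51150 Da

51150 Da


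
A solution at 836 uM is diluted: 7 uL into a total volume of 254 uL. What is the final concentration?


C2 = C1 * V1 / V2
C2 = 836 * 7 / 254
C2 = 23.0394 uM

23.0394 uM


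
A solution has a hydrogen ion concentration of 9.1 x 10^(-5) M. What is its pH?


pH = -log10([H+])
pH = -log10(9.1 x 10^(-5))
pH = 4.041

4.041


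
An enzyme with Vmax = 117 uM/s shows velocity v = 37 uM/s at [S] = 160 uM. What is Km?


Km = [S] * (Vmax - v) / v
Km = 160 * (117 - 37) / 37
Km = 345.9459 uM

345.9459 uM


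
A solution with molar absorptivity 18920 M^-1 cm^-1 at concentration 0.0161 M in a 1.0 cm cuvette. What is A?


A = epsilon * c * l
A = 18920 * 0.0161 * 1.0
A = 304.612

304.612


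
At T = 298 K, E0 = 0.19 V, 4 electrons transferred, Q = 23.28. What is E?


E = E0 - (RT/nF) * ln(Q)
E = 0.19 - (8.314 * 298 / (4 * 96485)) * ln(23.28)
E = 0.1698 V

0.1698 V


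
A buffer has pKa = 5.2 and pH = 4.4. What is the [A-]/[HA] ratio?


[A-]/[HA] = 10^(pH - pKa)
= 10^(4.4 - 5.2)
= 0.1585

0.1585


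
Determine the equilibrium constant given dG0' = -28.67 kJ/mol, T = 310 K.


Keq = exp(-dG0 * 1000 / (R * T))
Keq = exp(-(-28.67) * 1000 / (8.314 * 310))
Keq = 67769.7967

67769.7967


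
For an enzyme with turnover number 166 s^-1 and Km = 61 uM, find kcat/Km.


Catalytic efficiency = kcat / Km
= 166 / 61
= 2.7213 uM^-1*s^-1

2.7213 uM^-1*s^-1


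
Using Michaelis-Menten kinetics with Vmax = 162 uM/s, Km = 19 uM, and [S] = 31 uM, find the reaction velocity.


v = Vmax * [S] / (Km + [S])
v = 162 * 31 / (19 + 31)
v = 100.44 uM/s

100.44 uM/s


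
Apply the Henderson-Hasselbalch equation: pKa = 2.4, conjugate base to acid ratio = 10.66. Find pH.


pH = pKa + log10([A-]/[HA])
pH = 2.4 + log10(10.66)
pH = 3.4278

3.4278


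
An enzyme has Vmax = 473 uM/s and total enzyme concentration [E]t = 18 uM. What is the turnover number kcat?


kcat = Vmax / [E]t
kcat = 473 / 18
kcat = 26.2778 s^-1

26.2778 s^-1


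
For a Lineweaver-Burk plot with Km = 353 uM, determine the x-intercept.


x-intercept = -1/Km
= -1/353
= -0.0028 1/uM

-0.0028 1/uM


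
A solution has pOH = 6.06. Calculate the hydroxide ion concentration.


[OH-] = 10^(-pOH)
[OH-] = 10^(-6.06)
[OH-] = 8.710e-07 M

8.710e-07 M


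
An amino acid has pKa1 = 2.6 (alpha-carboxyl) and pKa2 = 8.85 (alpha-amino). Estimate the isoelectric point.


pI = (pKa1 + pKa2) / 2
pI = (2.6 + 8.85) / 2
pI = 5.725

5.725


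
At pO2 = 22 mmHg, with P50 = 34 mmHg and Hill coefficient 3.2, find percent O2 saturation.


Y = pO2^n / (P50^n + pO2^n)
Y = 22^3.2 / (34^3.2 + 22^3.2)
Y = 19.89%

19.89%


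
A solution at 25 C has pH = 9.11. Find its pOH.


pOH = 14 - pH
pOH = 14 - 9.11
pOH = 4.89

4.89


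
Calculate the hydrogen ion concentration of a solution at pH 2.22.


[H+] = 10^(-pH)
[H+] = 10^(-2.22)
[H+] = 0.006 M

0.006 M


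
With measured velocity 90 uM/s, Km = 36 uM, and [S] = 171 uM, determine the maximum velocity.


Vmax = v * (Km + [S]) / [S]
Vmax = 90 * (36 + 171) / 171
Vmax = 108.9474 uM/s

108.9474 uM/s


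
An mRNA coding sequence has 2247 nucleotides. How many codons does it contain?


codons = nucleotides / 3
codons = 2247 / 3 = 749

749


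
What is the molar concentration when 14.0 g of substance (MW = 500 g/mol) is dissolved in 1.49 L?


C = (mass / MW) / volume
C = (14.0 / 500) / 1.49
C = 0.0188 M

0.0188 M


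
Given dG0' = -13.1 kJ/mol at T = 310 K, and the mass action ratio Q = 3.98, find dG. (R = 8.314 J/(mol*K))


dG = dG0' + RT * ln(Q) / 1000
dG = -13.1 + 8.314 * 310 * ln(3.98) / 1000
dG = -9.54 kJ/mol

-9.54 kJ/mol


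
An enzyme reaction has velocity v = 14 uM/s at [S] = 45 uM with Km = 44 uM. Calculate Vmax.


Vmax = v * (Km + [S]) / [S]
Vmax = 14 * (44 + 45) / 45
Vmax = 27.6889 uM/s

27.6889 uM/s


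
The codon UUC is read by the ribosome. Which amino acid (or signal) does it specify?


Standard genetic code lookup.
Codon UUC -> Phe

Phe


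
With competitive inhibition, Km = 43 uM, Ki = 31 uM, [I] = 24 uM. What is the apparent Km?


Km_app = Km * (1 + [I]/Ki)
Km_app = 43 * (1 + 24/31)
Km_app = 76.2903 uM

76.2903 uM


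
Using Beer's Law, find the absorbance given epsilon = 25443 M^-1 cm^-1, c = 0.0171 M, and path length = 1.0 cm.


A = epsilon * c * l
A = 25443 * 0.0171 * 1.0
A = 435.0753

435.0753


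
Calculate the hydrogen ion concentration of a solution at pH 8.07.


[H+] = 10^(-pH)
[H+] = 10^(-8.07)
[H+] = 8.511e-09 M

8.511e-09 M


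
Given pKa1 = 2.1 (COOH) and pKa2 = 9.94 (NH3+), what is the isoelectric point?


pI = (pKa1 + pKa2) / 2
pI = (2.1 + 9.94) / 2
pI = 6.02

6.02


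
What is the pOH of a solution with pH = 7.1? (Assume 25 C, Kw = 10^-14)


pOH = 14 - pH
pOH = 14 - 7.1
pOH = 6.9

6.9


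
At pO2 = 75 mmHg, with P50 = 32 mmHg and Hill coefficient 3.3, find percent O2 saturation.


Y = pO2^n / (P50^n + pO2^n)
Y = 75^3.3 / (32^3.3 + 75^3.3)
Y = 94.33%

94.33%


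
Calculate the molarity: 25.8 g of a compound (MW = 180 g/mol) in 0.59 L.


C = (mass / MW) / volume
C = (25.8 / 180) / 0.59
C = 0.2429 M

0.2429 M


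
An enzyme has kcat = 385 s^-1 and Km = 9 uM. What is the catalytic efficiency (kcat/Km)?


Catalytic efficiency = kcat / Km
= 385 / 9
= 42.7778 uM^-1*s^-1

42.7778 uM^-1*s^-1


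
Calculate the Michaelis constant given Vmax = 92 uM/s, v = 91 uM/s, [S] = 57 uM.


Km = [S] * (Vmax - v) / v
Km = 57 * (92 - 91) / 91
Km = 0.6264 uM

0.6264 uM


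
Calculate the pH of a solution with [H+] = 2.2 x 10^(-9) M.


pH = -log10([H+])
pH = -log10(2.2 x 10^(-9))
pH = 8.6576

8.6576


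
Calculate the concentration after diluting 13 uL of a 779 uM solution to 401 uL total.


C2 = C1 * V1 / V2
C2 = 779 * 13 / 401
C2 = 25.2544 uM

25.2544 uM


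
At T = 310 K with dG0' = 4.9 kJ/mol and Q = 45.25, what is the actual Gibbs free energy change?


dG = dG0' + RT * ln(Q) / 1000
dG = 4.9 + 8.314 * 310 * ln(45.25) / 1000
dG = 14.7253 kJ/mol

14.7253 kJ/mol


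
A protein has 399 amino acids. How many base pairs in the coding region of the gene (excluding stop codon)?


Each amino acid = 1 codon = 3 bp
bp = 399 * 3 = 1197 bp

1197 bp


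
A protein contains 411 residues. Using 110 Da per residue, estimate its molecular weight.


MW = n_residues * 110 Da
MW = 411 * 110
MW = 45210 Da

45210 Da


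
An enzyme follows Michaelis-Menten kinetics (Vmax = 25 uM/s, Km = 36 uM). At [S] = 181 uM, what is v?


v = Vmax * [S] / (Km + [S])
v = 25 * 181 / (36 + 181)
v = 20.8525 uM/s

20.8525 uM/s


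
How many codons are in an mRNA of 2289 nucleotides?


codons = nucleotides / 3
codons = 2289 / 3 = 763

763


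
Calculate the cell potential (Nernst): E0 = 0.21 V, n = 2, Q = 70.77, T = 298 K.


E = E0 - (RT/nF) * ln(Q)
E = 0.21 - (8.314 * 298 / (2 * 96485)) * ln(70.77)
E = 0.1553 V

0.1553 V


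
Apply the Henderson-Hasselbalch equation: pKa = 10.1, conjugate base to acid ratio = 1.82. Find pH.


pH = pKa + log10([A-]/[HA])
pH = 10.1 + log10(1.82)
pH = 10.3601

10.3601


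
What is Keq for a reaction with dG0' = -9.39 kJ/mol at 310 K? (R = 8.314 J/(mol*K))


Keq = exp(-dG0 * 1000 / (R * T))
Keq = exp(-(-9.39) * 1000 / (8.314 * 310))
Keq = 38.2174

38.2174


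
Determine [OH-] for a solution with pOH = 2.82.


[OH-] = 10^(-pOH)
[OH-] = 10^(-2.82)
[OH-] = 0.0015 M

0.0015 M


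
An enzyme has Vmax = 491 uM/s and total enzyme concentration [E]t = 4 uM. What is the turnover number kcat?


kcat = Vmax / [E]t
kcat = 491 / 4
kcat = 122.75 s^-1

122.75 s^-1


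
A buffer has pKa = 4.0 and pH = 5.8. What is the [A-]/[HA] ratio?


[A-]/[HA] = 10^(pH - pKa)
= 10^(5.8 - 4.0)
= 63.0957

63.0957


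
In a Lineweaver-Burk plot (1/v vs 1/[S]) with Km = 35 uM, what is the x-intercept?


x-intercept = -1/Km
= -1/35
= -0.0286 1/uM

-0.0286 1/uM


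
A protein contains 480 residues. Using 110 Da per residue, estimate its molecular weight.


MW = n_residues * 110 Da
MW = 480 * 110
MW = 52800 Da

52800 Da


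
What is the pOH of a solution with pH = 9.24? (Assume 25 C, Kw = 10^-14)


pOH = 14 - pH
pOH = 14 - 9.24
pOH = 4.76

4.76


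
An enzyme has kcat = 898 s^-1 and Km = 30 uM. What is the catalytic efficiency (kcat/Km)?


Catalytic efficiency = kcat / Km
= 898 / 30
= 29.9333 uM^-1*s^-1

29.9333 uM^-1*s^-1


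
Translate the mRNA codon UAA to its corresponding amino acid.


Standard genetic code lookup.
Codon UAA -> Stop

Stop


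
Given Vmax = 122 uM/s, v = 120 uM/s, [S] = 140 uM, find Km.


Km = [S] * (Vmax - v) / v
Km = 140 * (122 - 120) / 120
Km = 2.3333 uM

2.3333 uM


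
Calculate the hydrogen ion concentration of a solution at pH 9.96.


[H+] = 10^(-pH)
[H+] = 10^(-9.96)
[H+] = 1.096e-10 M

1.096e-10 M


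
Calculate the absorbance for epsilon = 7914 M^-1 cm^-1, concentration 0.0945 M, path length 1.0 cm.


A = epsilon * c * l
A = 7914 * 0.0945 * 1.0
A = 747.873

747.873


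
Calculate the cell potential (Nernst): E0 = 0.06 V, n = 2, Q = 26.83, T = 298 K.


E = E0 - (RT/nF) * ln(Q)
E = 0.06 - (8.314 * 298 / (2 * 96485)) * ln(26.83)
E = 0.0178 V

0.0178 V


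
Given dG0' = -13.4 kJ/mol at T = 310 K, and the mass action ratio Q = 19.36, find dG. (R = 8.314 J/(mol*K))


dG = dG0' + RT * ln(Q) / 1000
dG = -13.4 + 8.314 * 310 * ln(19.36) / 1000
dG = -5.7628 kJ/mol

-5.7628 kJ/mol


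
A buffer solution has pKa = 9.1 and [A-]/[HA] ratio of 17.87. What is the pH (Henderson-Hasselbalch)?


pH = pKa + log10([A-]/[HA])
pH = 9.1 + log10(17.87)
pH = 10.3521

10.3521


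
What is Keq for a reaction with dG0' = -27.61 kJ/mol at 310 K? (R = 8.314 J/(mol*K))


Keq = exp(-dG0 * 1000 / (R * T))
Keq = exp(-(-27.61) * 1000 / (8.314 * 310))
Keq = 44918.0571

44918.0571


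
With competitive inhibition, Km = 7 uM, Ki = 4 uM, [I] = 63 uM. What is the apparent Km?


Km_app = Km * (1 + [I]/Ki)
Km_app = 7 * (1 + 63/4)
Km_app = 117.25 uM

117.25 uM


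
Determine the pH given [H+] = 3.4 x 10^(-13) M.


pH = -log10([H+])
pH = -log10(3.4 x 10^(-13))
pH = 12.4685

12.4685


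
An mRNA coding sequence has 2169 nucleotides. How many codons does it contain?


codons = nucleotides / 3
codons = 2169 / 3 = 723

723


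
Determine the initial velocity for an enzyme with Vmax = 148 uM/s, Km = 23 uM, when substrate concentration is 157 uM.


v = Vmax * [S] / (Km + [S])
v = 148 * 157 / (23 + 157)
v = 129.0889 uM/s

129.0889 uM/s


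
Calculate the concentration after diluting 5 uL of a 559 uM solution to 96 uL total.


C2 = C1 * V1 / V2
C2 = 559 * 5 / 96
C2 = 29.1146 uM

29.1146 uM


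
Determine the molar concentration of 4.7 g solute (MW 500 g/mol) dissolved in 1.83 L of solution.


C = (mass / MW) / volume
C = (4.7 / 500) / 1.83
C = 0.0051 M

0.0051 M


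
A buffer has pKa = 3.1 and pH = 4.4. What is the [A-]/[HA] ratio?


[A-]/[HA] = 10^(pH - pKa)
= 10^(4.4 - 3.1)
= 19.9526

19.9526


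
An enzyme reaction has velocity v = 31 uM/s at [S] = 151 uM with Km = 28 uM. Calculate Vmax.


Vmax = v * (Km + [S]) / [S]
Vmax = 31 * (28 + 151) / 151
Vmax = 36.7483 uM/s

36.7483 uM/s


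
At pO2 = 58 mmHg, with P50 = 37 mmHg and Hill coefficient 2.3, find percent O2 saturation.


Y = pO2^n / (P50^n + pO2^n)
Y = 58^2.3 / (37^2.3 + 58^2.3)
Y = 73.77%

73.77%


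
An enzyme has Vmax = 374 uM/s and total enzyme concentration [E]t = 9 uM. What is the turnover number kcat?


kcat = Vmax / [E]t
kcat = 374 / 9
kcat = 41.5556 s^-1

41.5556 s^-1


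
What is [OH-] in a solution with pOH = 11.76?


[OH-] = 10^(-pOH)
[OH-] = 10^(-11.76)
[OH-] = 1.738e-12 M

1.738e-12 M


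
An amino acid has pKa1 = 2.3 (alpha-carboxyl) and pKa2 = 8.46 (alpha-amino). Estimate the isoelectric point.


pI = (pKa1 + pKa2) / 2
pI = (2.3 + 8.46) / 2
pI = 5.38

5.38


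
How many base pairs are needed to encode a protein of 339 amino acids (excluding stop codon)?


Each amino acid = 1 codon = 3 bp
bp = 339 * 3 = 1017 bp

1017 bp


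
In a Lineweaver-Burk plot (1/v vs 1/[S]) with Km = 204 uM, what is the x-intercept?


x-intercept = -1/Km
= -1/204
= -0.0049 1/uM

-0.0049 1/uM


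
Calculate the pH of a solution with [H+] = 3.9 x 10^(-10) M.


pH = -log10([H+])
pH = -log10(3.9 x 10^(-10))
pH = 9.4089

9.4089


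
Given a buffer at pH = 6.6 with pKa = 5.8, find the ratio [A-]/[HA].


[A-]/[HA] = 10^(pH - pKa)
= 10^(6.6 - 5.8)
= 6.3096

6.3096


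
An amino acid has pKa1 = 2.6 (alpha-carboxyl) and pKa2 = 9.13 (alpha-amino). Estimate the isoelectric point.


pI = (pKa1 + pKa2) / 2
pI = (2.6 + 9.13) / 2
pI = 5.865

5.865


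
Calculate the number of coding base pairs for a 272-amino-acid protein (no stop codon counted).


Each amino acid = 1 codon = 3 bp
bp = 272 * 3 = 816 bp

816 bp


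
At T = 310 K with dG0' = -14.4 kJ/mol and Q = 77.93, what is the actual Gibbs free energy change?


dG = dG0' + RT * ln(Q) / 1000
dG = -14.4 + 8.314 * 310 * ln(77.93) / 1000
dG = -3.1736 kJ/mol

-3.1736 kJ/mol


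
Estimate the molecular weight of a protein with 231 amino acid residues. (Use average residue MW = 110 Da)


MW = n_residues * 110 Da
MW = 231 * 110
MW = 25410 Da

25410 Da


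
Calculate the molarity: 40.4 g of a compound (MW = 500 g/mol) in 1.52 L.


C = (mass / MW) / volume
C = (40.4 / 500) / 1.52
C = 0.0532 M

0.0532 M


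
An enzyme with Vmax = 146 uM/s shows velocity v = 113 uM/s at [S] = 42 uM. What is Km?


Km = [S] * (Vmax - v) / v
Km = 42 * (146 - 113) / 113
Km = 12.2655 uM

12.2655 uM
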